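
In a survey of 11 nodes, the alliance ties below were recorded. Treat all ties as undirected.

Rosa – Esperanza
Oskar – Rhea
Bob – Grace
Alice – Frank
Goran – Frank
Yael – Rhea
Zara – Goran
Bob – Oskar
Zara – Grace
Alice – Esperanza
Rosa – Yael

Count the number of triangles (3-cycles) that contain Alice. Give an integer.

0

Alice's neighbors are Esperanza and Frank, but none of them are tied to each other, so no triangle contains Alice.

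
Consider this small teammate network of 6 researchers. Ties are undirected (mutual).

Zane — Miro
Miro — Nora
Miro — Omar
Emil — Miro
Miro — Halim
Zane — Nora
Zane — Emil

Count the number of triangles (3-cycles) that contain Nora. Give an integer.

1

Nora's neighbors: Miro and Zane.
Neighbor pairs that are themselves tied: Nora–Miro–Zane. Each forms one triangle with Nora, for 1 in total.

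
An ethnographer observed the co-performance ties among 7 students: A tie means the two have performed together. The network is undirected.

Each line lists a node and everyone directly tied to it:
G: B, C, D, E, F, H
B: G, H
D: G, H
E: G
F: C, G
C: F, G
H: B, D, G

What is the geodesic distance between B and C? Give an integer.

2

One shortest route is B – G – C, which uses 2 edges, and B and C are not directly tied, so nothing shorter exists. So d(B,C) = 2.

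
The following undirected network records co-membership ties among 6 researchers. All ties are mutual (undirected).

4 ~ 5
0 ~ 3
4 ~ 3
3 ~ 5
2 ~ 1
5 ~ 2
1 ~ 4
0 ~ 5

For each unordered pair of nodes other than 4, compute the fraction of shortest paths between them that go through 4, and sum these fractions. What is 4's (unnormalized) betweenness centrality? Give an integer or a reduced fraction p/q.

Pairs whose geodesics pass through 4 — 1–3: 1; 1–0: 2/3; 1–5: 1/2.
All other pairs contribute 0.
Summing the contributions gives betweenness(4) = 13/6.

13/6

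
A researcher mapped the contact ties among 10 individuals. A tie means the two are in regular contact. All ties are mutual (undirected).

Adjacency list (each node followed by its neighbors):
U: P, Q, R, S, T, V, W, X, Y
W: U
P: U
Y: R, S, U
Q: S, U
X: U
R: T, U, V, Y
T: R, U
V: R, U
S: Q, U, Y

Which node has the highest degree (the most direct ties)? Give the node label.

U

Degrees — P:1, Q:2, R:4, S:3, T:2, U:9, V:2, W:1, X:1, Y:3.
The maximum is 9, attained only by U.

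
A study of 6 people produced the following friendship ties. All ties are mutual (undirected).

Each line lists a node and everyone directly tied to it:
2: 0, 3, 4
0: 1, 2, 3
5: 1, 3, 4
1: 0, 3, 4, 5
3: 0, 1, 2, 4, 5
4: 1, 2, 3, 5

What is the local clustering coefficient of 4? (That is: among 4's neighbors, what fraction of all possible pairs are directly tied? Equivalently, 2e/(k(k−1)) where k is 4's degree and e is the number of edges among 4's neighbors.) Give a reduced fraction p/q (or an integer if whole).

4's neighbors: 1, 2, 3, and 5 (k = 4).
Possible neighbor pairs: C(4,2) = 6. Edges among them: 1–3, 1–5, 2–3, 3–5 → e = 4.
Clustering(4) = 4/6 = 2/3.

2/3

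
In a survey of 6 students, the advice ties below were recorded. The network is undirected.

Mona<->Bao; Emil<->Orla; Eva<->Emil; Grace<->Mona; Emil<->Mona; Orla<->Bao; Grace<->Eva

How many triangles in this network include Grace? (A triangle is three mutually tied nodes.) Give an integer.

0

Grace's neighbors are Eva and Mona, but none of them are tied to each other, so no triangle contains Grace.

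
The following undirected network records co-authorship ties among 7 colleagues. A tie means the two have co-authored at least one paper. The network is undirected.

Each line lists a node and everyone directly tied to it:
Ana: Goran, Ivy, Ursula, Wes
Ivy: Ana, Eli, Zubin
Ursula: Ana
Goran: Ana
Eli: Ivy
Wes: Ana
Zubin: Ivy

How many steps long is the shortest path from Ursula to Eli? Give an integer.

3

One shortest route is Ursula – Ana – Ivy – Eli, which uses 3 edges, and at distance 2 from Ursula we only reach {Goran, Ivy, Wes}, which does not include Eli. So d(Ursula,Eli) = 3.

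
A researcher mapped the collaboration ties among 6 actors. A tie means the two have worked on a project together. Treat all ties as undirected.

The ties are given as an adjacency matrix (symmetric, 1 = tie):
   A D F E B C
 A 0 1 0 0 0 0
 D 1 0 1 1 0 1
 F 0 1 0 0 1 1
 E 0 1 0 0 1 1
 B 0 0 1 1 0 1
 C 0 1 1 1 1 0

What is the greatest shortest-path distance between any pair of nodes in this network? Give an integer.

Eccentricity of each node (its greatest distance to any other): A:3, B:3, C:2, D:2, E:2, F:2.
The maximum eccentricity is 3, realized for instance by the pair A–B via A – D – F – B. So the diameter is 3.

3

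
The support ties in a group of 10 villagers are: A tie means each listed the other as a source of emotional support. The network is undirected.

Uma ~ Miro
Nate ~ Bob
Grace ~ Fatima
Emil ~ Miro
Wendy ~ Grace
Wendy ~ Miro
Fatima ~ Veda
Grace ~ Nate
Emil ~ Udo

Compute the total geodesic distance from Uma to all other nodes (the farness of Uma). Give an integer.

Distances from Uma: Bob:5, Emil:2, Fatima:4, Grace:3, Miro:1, Nate:4, Udo:3, Veda:5, Wendy:2.
Sum = 5 + 2 + 4 + 3 + 1 + 4 + 3 + 5 + 2 = 29.

29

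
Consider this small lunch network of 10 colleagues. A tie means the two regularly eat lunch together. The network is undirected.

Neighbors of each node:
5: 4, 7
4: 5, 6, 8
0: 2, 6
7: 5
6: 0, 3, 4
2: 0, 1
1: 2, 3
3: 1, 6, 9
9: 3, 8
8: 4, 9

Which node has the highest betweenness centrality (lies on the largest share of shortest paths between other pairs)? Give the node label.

4

Unnormalized betweenness of each node: 0:9/2, 1:5/2, 2:1, 3:19/2, 4:33/2, 5:8, 6:31/2, 7:0, 8:3, 9:5/2.
4 has the largest value, 33/2, making it the main broker — the node through which the most shortest paths run.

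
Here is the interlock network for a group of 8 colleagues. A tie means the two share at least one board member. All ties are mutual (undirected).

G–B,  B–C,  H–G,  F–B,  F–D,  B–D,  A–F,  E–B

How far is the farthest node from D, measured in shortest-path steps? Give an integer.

Distances from D: A:2, B:1, C:2, E:2, F:1, G:2, H:3.
The largest is 3 (to H), so the eccentricity of D is 3.

3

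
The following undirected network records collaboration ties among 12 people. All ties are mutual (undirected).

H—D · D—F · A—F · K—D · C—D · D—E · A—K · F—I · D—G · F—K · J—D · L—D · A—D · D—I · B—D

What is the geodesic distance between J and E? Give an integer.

One shortest route is J – D – E, which uses 2 edges, and J and E are not directly tied, so nothing shorter exists. So d(J,E) = 2.

2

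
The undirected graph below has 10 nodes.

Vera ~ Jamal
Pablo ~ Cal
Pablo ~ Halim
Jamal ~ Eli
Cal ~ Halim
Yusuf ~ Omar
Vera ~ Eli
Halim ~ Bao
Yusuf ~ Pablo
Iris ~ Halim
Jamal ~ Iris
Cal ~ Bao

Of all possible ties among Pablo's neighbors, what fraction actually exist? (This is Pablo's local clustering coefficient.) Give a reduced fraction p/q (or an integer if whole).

1/3

Pablo's neighbors: Cal, Halim, and Yusuf (k = 3).
Possible neighbor pairs: C(3,2) = 3. Edges among them: Cal–Halim → e = 1.
Clustering(Pablo) = 1/3.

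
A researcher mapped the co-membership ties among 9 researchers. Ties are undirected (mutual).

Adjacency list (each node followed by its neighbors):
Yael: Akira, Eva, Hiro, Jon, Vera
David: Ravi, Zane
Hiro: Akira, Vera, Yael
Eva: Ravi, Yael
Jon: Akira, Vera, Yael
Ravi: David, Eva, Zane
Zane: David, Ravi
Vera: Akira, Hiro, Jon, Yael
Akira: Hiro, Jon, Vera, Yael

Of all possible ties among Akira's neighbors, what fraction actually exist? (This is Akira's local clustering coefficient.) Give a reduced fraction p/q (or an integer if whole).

5/6

Akira's neighbors: Hiro, Jon, Vera, and Yael (k = 4).
Possible neighbor pairs: C(4,2) = 6. Edges among them: Hiro–Vera, Hiro–Yael, Jon–Vera, Jon–Yael, Vera–Yael → e = 5.
Clustering(Akira) = 5/6.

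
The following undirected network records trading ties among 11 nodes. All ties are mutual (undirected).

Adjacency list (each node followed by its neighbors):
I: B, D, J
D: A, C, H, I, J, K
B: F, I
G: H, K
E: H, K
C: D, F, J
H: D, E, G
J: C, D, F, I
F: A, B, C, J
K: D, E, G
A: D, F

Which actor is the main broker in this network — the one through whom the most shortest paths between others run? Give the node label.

D

Unnormalized betweenness of each node: A:5/3, B:1/2, C:5/3, D:161/6, E:1/3, F:7/2, G:1/3, H:15/2, I:11/2, J:8/3, K:15/2.
D has the largest value, 161/6, making it the main broker — the node through which the most shortest paths run.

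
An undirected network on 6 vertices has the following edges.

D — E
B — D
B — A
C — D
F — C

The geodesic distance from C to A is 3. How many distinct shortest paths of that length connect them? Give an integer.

1

The shortest distance is 3, and the only length-3 path is C–D–B–A. So there is exactly 1 shortest path.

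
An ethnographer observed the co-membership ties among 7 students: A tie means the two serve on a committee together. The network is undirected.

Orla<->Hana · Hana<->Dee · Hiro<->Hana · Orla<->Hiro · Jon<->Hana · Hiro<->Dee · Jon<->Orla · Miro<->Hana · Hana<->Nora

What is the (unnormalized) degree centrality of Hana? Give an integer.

6

Hana is directly tied to Dee, Hiro, Jon, Miro, Nora, and Orla. That is 6 neighbors, so the degree of Hana is 6.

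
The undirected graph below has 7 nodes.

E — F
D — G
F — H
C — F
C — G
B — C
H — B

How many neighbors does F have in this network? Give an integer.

F is directly tied to C, E, and H. That is 3 neighbors, so the degree of F is 3.

3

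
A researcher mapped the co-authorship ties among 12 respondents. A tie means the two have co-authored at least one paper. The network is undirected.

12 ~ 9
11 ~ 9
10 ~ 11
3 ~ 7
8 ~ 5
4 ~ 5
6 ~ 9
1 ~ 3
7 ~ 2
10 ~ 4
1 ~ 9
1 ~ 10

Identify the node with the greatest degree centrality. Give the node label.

Degrees — 1:3, 2:1, 3:2, 4:2, 5:2, 6:1, 7:2, 8:1, 9:4, 10:3, 11:2, 12:1.
The maximum is 4, attained only by 9.

9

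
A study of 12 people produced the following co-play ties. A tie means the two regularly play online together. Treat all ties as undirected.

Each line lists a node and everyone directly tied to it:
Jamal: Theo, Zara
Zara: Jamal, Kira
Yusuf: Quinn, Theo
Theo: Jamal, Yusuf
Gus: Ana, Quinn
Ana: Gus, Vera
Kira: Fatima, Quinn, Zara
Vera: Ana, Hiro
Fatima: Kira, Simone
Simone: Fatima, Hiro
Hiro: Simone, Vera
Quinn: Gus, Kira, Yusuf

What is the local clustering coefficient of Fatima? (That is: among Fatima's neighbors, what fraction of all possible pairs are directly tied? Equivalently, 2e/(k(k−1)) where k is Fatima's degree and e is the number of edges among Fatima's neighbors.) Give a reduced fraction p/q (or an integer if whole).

Fatima's neighbors: Kira and Simone (k = 2).
Possible neighbor pairs: C(2,2) = 1. Edges among them: none → e = 0.
Clustering(Fatima) = 0/1.

0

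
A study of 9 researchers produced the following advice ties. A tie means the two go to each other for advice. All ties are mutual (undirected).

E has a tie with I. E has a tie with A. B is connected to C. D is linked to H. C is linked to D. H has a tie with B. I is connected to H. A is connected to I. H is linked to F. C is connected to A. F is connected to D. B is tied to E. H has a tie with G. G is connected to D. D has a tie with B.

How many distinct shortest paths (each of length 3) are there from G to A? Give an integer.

The shortest distance is 3. The length-3 paths are: G–H–I–A; G–D–C–A.
That gives 2 distinct shortest paths.

2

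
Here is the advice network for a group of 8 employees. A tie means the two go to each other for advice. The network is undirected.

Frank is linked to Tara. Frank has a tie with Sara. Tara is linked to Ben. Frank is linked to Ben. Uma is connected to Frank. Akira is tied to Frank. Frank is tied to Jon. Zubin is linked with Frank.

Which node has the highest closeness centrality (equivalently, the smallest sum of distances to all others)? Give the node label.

Farness (sum of distances to all others) for each node — Akira:13, Ben:12, Frank:7, Jon:13, Sara:13, Tara:12, Uma:13, Zubin:13.
The smallest farness is 7, for Frank, so Frank has the highest closeness.

Frank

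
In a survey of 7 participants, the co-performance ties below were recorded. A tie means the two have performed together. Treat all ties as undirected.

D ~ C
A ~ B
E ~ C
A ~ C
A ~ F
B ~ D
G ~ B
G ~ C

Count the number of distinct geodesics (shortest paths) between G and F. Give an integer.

2

The shortest distance is 3. The length-3 paths are: G–C–A–F; G–B–A–F.
That gives 2 distinct shortest paths.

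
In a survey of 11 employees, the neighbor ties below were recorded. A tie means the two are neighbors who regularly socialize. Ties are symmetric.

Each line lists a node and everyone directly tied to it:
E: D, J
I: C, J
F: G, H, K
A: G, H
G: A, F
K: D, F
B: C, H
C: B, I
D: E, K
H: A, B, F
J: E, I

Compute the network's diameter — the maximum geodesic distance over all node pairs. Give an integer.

5

Eccentricity of each node (its greatest distance to any other): A:5, B:4, C:4, D:4, E:5, F:4, G:5, H:4, I:5, J:5, K:4.
The maximum eccentricity is 5, realized for instance by the pair E–A via E – D – K – F – G – A. So the diameter is 5.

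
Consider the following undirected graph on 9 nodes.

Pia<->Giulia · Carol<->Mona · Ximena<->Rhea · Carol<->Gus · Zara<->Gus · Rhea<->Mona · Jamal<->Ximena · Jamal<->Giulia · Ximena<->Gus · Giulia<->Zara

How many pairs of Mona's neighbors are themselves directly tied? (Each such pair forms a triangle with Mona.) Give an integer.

0

Mona's neighbors are Carol and Rhea, but none of them are tied to each other, so no triangle contains Mona.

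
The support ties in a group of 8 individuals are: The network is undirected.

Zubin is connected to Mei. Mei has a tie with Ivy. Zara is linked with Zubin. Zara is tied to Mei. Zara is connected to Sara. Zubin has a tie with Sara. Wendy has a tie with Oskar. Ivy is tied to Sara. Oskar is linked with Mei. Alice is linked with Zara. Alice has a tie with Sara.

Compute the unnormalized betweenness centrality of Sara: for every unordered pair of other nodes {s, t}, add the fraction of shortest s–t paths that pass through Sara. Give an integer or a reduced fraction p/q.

Pairs whose geodesics pass through Sara — Zubin–Ivy: 1/2; Zubin–Alice: 1/2; Ivy–Alice: 1; Ivy–Zara: 1/2.
All other pairs contribute 0.
Summing the contributions gives betweenness(Sara) = 5/2.

5/2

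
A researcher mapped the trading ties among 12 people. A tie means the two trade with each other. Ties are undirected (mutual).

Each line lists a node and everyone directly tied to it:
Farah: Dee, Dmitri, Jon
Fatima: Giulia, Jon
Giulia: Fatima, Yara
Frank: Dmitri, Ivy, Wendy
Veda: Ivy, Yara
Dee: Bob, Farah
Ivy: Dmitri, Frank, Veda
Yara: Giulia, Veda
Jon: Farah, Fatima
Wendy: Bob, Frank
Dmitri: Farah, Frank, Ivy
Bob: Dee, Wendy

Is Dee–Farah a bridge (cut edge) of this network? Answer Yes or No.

Even without that edge, Dee still reaches Farah via Dee – Bob – Wendy – Frank – Dmitri – Farah, so the network stays connected. Not a bridge.

No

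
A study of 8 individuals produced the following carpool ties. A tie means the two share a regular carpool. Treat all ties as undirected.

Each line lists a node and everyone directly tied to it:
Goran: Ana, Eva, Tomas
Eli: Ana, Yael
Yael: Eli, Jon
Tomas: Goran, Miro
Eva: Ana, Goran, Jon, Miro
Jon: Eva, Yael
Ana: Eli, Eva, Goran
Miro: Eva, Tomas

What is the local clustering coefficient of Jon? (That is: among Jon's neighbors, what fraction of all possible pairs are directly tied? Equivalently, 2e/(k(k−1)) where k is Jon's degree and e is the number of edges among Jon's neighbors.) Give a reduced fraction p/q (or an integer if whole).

Jon's neighbors: Eva and Yael (k = 2).
Possible neighbor pairs: C(2,2) = 1. Edges among them: none → e = 0.
Clustering(Jon) = 0/1.

0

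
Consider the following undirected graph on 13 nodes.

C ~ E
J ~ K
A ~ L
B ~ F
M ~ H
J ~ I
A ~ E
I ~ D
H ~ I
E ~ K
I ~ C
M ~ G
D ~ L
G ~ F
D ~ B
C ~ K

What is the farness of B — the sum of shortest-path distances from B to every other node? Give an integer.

31

Distances from B: A:3, C:3, D:1, E:4, F:1, G:2, H:3, I:2, J:3, K:4, L:2, M:3.
Sum = 3 + 3 + 1 + 4 + 1 + 2 + 3 + 2 + 3 + 4 + 2 + 3 = 31.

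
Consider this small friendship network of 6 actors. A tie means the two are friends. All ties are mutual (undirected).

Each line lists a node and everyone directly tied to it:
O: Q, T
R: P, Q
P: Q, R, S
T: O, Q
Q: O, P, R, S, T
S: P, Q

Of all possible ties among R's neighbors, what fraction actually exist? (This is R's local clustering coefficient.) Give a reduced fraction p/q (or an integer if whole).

R's neighbors: P and Q (k = 2).
Possible neighbor pairs: C(2,2) = 1. Edges among them: P–Q → e = 1.
Clustering(R) = 1/1.

1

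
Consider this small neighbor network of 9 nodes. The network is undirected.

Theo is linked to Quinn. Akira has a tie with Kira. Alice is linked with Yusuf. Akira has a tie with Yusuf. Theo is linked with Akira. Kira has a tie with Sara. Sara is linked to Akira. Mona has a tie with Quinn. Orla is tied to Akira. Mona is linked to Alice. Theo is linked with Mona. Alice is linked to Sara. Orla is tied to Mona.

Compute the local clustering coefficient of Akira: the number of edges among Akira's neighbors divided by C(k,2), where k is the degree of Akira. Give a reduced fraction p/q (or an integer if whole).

1/10

Akira's neighbors: Kira, Orla, Sara, Theo, and Yusuf (k = 5).
Possible neighbor pairs: C(5,2) = 10. Edges among them: Kira–Sara → e = 1.
Clustering(Akira) = 1/10.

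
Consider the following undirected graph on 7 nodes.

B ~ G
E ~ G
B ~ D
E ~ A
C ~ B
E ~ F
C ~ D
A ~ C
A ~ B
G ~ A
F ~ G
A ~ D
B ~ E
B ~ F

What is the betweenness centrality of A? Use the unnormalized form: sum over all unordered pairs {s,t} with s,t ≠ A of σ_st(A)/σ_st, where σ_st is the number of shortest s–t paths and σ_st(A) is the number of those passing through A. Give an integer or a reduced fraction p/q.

2

Pairs whose geodesics pass through A — D–G: 1/2; D–E: 1/2; G–C: 1/2; C–E: 1/2.
All other pairs contribute 0.
Summing the contributions gives betweenness(A) = 2.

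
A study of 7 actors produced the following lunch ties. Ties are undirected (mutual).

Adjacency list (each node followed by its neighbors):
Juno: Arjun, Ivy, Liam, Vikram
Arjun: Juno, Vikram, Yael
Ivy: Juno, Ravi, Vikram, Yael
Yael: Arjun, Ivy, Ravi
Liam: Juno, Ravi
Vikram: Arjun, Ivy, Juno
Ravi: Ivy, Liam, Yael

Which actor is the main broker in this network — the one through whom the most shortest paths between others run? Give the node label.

Juno

Unnormalized betweenness of each node: Arjun:1, Ivy:5/2, Juno:17/6, Liam:1/2, Ravi:3/2, Vikram:1/3, Yael:4/3.
Juno has the largest value, 17/6, making it the main broker — the node through which the most shortest paths run.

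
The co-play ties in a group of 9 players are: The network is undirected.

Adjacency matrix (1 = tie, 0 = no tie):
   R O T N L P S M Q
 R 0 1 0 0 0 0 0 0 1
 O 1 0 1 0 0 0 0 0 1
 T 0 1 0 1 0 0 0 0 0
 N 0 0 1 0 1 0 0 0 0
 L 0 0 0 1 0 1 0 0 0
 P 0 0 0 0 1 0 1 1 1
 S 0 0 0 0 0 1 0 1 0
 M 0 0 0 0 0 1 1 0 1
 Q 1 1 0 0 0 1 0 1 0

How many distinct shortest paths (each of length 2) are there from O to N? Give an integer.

The shortest distance is 2, and the only length-2 path is O–T–N. So there is exactly 1 shortest path.

1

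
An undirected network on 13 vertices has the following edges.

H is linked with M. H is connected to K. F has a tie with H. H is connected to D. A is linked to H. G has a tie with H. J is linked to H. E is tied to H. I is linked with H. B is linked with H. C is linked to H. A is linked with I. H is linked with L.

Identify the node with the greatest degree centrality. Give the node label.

Degrees — A:2, B:1, C:1, D:1, E:1, F:1, G:1, H:12, I:2, J:1, K:1, L:1, M:1.
The maximum is 12, attained only by H.

H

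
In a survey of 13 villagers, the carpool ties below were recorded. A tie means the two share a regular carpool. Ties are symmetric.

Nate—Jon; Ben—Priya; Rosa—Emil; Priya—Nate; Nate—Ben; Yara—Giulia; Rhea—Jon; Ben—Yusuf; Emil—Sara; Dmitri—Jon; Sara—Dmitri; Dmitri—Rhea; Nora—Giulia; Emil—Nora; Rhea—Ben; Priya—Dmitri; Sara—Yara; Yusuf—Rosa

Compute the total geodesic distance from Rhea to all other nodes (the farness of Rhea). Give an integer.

28

Distances from Rhea: Ben:1, Dmitri:1, Emil:3, Giulia:4, Jon:1, Nate:2, Nora:4, Priya:2, Rosa:3, Sara:2, Yara:3, Yusuf:2.
Sum = 1 + 1 + 3 + 4 + 1 + 2 + 4 + 2 + 3 + 2 + 3 + 2 = 28.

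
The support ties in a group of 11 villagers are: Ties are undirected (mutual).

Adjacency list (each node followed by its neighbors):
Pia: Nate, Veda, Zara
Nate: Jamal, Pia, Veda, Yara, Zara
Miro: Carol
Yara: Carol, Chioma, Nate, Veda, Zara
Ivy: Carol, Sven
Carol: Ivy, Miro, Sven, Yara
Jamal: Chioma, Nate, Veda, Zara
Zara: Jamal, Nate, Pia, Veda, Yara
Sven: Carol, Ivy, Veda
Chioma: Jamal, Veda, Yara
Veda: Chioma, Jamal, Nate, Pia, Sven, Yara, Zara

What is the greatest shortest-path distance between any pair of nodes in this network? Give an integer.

Eccentricity of each node (its greatest distance to any other): Carol:3, Chioma:3, Ivy:3, Jamal:4, Miro:4, Nate:3, Pia:4, Sven:2, Veda:3, Yara:2, Zara:3.
The maximum eccentricity is 4, realized for instance by the pair Pia–Miro via Pia – Zara – Yara – Carol – Miro. So the diameter is 4.

4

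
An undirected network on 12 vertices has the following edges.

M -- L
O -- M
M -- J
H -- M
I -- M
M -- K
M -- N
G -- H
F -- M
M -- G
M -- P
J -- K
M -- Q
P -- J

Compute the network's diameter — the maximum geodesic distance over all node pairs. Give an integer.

2

Eccentricity of each node (its greatest distance to any other): F:2, G:2, H:2, I:2, J:2, K:2, L:2, M:1, N:2, O:2, P:2, Q:2.
The maximum eccentricity is 2, realized for instance by the pair N–L via N – M – L. So the diameter is 2.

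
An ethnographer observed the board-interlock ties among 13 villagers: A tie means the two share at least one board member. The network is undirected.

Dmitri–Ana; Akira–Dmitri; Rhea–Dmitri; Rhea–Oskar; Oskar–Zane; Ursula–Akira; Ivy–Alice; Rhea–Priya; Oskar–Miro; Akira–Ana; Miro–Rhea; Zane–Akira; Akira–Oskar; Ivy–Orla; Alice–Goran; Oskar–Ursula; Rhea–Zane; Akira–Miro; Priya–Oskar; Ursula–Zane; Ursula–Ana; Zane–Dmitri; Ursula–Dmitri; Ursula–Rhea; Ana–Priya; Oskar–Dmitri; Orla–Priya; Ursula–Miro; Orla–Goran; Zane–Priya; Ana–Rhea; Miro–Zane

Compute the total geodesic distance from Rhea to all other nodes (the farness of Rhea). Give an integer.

Distances from Rhea: Akira:2, Alice:4, Ana:1, Dmitri:1, Goran:3, Ivy:3, Miro:1, Orla:2, Oskar:1, Priya:1, Ursula:1, Zane:1.
Sum = 2 + 4 + 1 + 1 + 3 + 3 + 1 + 2 + 1 + 1 + 1 + 1 = 21.

21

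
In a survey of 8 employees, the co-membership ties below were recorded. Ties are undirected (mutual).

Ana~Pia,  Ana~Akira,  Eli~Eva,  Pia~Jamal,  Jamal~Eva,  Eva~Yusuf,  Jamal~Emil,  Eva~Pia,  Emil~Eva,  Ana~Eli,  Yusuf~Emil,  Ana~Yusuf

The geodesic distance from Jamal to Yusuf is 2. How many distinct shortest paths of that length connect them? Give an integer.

The shortest distance is 2. The length-2 paths are: Jamal–Eva–Yusuf; Jamal–Emil–Yusuf.
That gives 2 distinct shortest paths.

2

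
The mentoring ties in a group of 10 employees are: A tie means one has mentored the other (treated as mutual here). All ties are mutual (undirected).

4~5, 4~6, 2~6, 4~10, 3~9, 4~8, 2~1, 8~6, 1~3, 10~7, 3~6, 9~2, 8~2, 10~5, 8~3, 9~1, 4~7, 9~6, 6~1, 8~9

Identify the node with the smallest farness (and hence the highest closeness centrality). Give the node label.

6

Farness (sum of distances to all others) for each node — 1:17, 2:17, 3:17, 4:13, 5:20, 6:12, 7:20, 8:13, 9:16, 10:19.
The smallest farness is 12, for 6, so 6 has the highest closeness.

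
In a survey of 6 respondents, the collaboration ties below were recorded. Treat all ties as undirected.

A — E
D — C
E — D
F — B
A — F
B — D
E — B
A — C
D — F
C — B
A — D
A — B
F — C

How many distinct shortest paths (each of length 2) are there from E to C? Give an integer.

3

The shortest distance is 2. The length-2 paths are: E–D–C; E–B–C; E–A–C.
That gives 3 distinct shortest paths.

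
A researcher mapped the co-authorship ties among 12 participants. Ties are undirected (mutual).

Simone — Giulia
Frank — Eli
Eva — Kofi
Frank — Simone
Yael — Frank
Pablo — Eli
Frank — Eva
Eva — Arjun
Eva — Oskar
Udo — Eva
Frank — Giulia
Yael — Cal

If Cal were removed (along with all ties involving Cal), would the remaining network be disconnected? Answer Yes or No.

No

Even without Cal, every remaining node can still reach every other (the residual graph is connected), so Cal is not a cut vertex.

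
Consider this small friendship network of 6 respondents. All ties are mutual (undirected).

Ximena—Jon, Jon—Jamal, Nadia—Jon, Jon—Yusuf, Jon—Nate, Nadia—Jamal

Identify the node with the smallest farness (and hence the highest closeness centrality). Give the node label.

Jon

Farness (sum of distances to all others) for each node — Jamal:8, Jon:5, Nadia:8, Nate:9, Ximena:9, Yusuf:9.
The smallest farness is 5, for Jon, so Jon has the highest closeness.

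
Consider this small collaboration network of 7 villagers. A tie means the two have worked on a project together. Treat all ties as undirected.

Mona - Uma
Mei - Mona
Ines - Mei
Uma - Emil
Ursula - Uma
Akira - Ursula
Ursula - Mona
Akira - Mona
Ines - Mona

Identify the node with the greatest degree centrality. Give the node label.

Degrees — Akira:2, Emil:1, Ines:2, Mei:2, Mona:5, Uma:3, Ursula:3.
The maximum is 5, attained only by Mona.

Mona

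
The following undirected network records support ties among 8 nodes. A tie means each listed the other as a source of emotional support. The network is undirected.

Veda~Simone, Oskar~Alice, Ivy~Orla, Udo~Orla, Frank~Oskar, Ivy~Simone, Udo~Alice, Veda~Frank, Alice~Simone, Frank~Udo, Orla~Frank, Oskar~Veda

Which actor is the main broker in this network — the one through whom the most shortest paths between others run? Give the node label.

Unnormalized betweenness of each node: Alice:7/3, Frank:23/6, Ivy:1, Orla:7/3, Oskar:1, Simone:19/6, Udo:3/2, Veda:11/6.
Frank has the largest value, 23/6, making it the main broker — the node through which the most shortest paths run.

Frank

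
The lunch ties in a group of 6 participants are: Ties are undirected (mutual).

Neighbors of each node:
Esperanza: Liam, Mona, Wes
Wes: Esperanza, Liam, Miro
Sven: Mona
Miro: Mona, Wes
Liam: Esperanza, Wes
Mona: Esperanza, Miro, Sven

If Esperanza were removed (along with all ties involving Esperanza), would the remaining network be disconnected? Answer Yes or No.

Even without Esperanza, every remaining node can still reach every other (the residual graph is connected), so Esperanza is not a cut vertex.

No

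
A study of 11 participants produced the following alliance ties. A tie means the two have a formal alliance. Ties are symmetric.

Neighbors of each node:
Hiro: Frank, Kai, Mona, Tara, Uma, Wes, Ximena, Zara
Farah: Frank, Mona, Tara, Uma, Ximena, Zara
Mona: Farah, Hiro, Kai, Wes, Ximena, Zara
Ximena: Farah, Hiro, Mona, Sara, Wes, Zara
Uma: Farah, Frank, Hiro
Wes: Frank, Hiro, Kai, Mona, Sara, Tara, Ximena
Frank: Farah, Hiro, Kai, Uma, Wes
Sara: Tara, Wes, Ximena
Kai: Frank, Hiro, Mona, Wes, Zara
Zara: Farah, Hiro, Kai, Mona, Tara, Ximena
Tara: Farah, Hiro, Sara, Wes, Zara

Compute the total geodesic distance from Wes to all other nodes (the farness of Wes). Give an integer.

13

Distances from Wes: Farah:2, Frank:1, Hiro:1, Kai:1, Mona:1, Sara:1, Tara:1, Uma:2, Ximena:1, Zara:2.
Sum = 2 + 1 + 1 + 1 + 1 + 1 + 1 + 2 + 1 + 2 = 13.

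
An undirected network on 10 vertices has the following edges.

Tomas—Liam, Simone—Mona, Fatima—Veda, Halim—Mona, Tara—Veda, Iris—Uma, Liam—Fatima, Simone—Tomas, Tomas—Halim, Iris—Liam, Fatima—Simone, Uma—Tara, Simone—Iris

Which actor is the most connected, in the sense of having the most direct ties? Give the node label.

Simone

Degrees — Fatima:3, Halim:2, Iris:3, Liam:3, Mona:2, Simone:4, Tara:2, Tomas:3, Uma:2, Veda:2.
The maximum is 4, attained only by Simone.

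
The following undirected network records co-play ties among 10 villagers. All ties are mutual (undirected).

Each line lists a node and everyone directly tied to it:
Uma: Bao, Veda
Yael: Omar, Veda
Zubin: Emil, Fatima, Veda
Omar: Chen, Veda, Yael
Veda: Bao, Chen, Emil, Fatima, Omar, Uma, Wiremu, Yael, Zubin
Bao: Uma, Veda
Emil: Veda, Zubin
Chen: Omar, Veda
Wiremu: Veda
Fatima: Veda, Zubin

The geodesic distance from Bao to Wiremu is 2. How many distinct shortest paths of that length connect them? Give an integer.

1

The shortest distance is 2, and the only length-2 path is Bao–Veda–Wiremu. So there is exactly 1 shortest path.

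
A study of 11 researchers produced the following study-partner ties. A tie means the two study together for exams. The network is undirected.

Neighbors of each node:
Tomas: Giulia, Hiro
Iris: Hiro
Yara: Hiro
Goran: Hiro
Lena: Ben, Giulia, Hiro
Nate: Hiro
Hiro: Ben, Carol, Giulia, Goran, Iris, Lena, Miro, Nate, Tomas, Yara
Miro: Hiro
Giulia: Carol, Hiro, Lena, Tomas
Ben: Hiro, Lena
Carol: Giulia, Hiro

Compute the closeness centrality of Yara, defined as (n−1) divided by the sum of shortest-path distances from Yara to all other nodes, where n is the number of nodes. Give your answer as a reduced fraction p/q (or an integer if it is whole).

10/19

Distances from Yara: Ben:2, Carol:2, Giulia:2, Goran:2, Hiro:1, Iris:2, Lena:2, Miro:2, Nate:2, Tomas:2. Sum = 19.
n = 11, so closeness = 10/19.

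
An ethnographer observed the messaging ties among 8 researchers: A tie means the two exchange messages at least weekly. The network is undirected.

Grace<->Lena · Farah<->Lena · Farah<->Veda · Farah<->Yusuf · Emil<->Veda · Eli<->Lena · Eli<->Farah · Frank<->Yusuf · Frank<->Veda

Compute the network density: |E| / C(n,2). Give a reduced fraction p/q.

There are 9 edges and 8 nodes, so the maximum possible is C(8,2) = 28.
Density = 9/28.

9/28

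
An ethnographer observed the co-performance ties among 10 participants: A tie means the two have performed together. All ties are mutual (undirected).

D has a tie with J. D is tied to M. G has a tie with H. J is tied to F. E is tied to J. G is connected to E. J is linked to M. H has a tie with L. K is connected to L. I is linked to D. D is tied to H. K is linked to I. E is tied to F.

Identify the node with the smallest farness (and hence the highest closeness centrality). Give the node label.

Farness (sum of distances to all others) for each node — D:14, E:19, F:22, G:19, H:16, I:19, J:16, K:23, L:21, M:19.
The smallest farness is 14, for D, so D has the highest closeness.

D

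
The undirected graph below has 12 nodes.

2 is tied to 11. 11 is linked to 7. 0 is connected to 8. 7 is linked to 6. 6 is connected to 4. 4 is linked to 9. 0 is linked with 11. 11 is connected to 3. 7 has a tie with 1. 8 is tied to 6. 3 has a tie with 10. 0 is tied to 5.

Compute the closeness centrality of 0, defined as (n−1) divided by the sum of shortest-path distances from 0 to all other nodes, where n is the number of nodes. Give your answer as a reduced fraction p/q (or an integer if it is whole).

Distances from 0: 1:3, 2:2, 3:2, 4:3, 5:1, 6:2, 7:2, 8:1, 9:4, 10:3, 11:1. Sum = 24.
n = 12, so closeness = 11/24.

11/24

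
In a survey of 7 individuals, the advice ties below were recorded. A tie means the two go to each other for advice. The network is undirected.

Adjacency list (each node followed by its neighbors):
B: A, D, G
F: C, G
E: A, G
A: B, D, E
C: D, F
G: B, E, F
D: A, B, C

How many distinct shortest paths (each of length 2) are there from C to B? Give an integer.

The shortest distance is 2, and the only length-2 path is C–D–B. So there is exactly 1 shortest path.

1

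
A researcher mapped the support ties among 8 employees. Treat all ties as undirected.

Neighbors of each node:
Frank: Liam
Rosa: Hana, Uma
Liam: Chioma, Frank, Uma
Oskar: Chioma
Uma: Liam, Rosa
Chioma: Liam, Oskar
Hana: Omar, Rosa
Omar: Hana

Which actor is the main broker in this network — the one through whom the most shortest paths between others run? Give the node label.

Liam

Unnormalized betweenness of each node: Chioma:6, Frank:0, Hana:6, Liam:14, Omar:0, Oskar:0, Rosa:10, Uma:12.
Liam has the largest value, 14, making it the main broker — the node through which the most shortest paths run.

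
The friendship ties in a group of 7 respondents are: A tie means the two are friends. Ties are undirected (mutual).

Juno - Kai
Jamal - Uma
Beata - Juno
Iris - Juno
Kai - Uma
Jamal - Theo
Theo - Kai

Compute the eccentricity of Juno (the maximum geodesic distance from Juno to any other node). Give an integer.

3

Distances from Juno: Beata:1, Iris:1, Jamal:3, Kai:1, Theo:2, Uma:2.
The largest is 3 (to Jamal), so the eccentricity of Juno is 3.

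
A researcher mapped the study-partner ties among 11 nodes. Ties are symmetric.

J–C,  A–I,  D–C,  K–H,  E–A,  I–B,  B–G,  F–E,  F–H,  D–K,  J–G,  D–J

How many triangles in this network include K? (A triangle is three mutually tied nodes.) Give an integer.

0

K's neighbors are D and H, but none of them are tied to each other, so no triangle contains K.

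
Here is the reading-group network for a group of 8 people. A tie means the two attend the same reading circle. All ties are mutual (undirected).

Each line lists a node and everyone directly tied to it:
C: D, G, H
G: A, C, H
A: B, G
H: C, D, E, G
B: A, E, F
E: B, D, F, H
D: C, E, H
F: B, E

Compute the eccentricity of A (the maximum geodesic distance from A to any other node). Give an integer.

3

Distances from A: B:1, C:2, D:3, E:2, F:2, G:1, H:2.
The largest is 3 (to D), so the eccentricity of A is 3.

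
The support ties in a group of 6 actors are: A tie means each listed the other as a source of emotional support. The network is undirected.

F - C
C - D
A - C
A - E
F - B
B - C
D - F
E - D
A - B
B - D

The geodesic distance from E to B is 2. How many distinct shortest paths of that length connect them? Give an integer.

2

The shortest distance is 2. The length-2 paths are: E–D–B; E–A–B.
That gives 2 distinct shortest paths.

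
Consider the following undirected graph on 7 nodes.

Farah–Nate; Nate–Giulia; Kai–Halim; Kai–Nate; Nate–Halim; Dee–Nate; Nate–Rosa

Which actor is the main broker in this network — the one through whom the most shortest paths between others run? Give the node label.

Nate

Unnormalized betweenness of each node: Dee:0, Farah:0, Giulia:0, Halim:0, Kai:0, Nate:14, Rosa:0.
Nate has the largest value, 14, making it the main broker — the node through which the most shortest paths run.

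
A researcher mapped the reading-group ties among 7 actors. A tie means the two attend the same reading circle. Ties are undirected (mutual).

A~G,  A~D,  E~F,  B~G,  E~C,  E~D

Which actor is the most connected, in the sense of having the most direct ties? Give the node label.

E

Degrees — A:2, B:1, C:1, D:2, E:3, F:1, G:2.
The maximum is 3, attained only by E.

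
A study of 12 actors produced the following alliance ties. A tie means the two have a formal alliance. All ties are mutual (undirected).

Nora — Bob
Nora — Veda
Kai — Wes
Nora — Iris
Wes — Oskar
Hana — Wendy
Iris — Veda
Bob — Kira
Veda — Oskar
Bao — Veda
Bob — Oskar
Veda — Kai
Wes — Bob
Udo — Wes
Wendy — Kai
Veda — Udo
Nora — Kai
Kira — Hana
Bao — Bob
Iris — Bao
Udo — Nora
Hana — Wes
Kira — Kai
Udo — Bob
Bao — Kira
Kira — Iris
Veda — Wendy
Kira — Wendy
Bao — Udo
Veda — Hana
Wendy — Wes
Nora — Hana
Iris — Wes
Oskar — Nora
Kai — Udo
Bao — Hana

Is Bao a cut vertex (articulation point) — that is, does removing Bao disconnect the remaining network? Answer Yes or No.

Even without Bao, every remaining node can still reach every other (the residual graph is connected), so Bao is not a cut vertex.

No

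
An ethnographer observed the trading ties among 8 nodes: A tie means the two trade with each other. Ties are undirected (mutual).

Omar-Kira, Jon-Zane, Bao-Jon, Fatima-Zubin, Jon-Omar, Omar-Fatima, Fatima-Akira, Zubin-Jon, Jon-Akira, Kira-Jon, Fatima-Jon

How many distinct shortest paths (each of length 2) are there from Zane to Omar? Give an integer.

The shortest distance is 2, and the only length-2 path is Zane–Jon–Omar. So there is exactly 1 shortest path.

1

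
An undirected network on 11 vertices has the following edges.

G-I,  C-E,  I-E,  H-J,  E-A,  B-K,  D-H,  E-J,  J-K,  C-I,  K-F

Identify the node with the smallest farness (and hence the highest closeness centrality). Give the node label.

Farness (sum of distances to all others) for each node — A:28, B:32, C:26, D:34, E:19, F:32, G:34, H:25, I:25, J:18, K:23.
The smallest farness is 18, for J, so J has the highest closeness.

J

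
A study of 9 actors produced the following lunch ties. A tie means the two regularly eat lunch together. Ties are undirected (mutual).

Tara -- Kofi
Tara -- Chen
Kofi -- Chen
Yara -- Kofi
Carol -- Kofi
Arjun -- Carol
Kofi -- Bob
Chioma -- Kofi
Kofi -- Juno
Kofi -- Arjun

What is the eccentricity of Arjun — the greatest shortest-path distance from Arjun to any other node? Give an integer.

2

Distances from Arjun: Bob:2, Carol:1, Chen:2, Chioma:2, Juno:2, Kofi:1, Tara:2, Yara:2.
The largest is 2 (to Chioma, Tara, Yara, Chen, Bob, and Juno), so the eccentricity of Arjun is 2.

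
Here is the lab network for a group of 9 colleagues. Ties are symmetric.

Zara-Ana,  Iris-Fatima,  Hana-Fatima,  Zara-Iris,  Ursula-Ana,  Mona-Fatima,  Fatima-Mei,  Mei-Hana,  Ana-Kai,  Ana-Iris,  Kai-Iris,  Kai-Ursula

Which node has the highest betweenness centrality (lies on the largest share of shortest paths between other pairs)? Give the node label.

Unnormalized betweenness of each node: Ana:4, Fatima:17, Hana:0, Iris:33/2, Kai:5/2, Mei:0, Mona:0, Ursula:0, Zara:0.
Fatima has the largest value, 17, making it the main broker — the node through which the most shortest paths run.

Fatima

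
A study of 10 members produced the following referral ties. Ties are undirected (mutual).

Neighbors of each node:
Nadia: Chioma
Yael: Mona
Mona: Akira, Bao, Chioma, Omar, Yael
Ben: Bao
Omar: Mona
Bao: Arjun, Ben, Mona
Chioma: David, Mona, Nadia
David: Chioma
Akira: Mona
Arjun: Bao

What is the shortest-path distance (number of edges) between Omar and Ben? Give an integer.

One shortest route is Omar – Mona – Bao – Ben, which uses 3 edges, and at distance 2 from Omar we only reach {Akira, Bao, Chioma, Yael}, which does not include Ben. So d(Omar,Ben) = 3.

3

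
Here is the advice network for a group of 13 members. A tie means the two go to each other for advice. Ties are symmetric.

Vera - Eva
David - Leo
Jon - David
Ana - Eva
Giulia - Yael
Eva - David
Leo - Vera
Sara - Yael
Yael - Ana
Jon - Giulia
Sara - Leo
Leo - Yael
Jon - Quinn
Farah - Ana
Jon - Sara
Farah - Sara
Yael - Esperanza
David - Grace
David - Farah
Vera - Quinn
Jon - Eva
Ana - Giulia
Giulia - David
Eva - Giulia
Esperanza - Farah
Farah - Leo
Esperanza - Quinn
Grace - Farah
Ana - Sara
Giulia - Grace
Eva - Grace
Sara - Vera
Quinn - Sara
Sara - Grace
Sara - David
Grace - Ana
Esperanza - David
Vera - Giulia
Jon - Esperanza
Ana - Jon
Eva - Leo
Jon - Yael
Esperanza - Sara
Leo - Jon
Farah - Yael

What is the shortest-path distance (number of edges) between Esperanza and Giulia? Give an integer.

2

One shortest route is Esperanza – Yael – Giulia, which uses 2 edges, and Esperanza and Giulia are not directly tied, so nothing shorter exists. So d(Esperanza,Giulia) = 2.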